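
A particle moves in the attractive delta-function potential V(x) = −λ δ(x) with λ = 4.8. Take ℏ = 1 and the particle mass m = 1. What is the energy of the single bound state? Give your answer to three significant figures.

For x ≠ 0 the bound state is ψ ∝ e^{−κ|x|}; integrating the TISE across the delta gives the cusp condition 2κ = 2mλ/ℏ², so κ = 4.800.
Then E = −ℏ²κ²/(2m) = −mλ²/(2ℏ²) = -11.52.

E = -11.5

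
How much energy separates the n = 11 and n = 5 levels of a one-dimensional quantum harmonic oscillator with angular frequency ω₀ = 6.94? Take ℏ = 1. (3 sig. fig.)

ΔE = 41.6

E_n = ℏω₀(n + ½), so ΔE = (11 − 5) ℏω₀ = 6 × 6.94 = 41.64.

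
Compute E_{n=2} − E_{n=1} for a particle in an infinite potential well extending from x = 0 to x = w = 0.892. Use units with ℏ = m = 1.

E_n = n²π²ℏ²/(2mw²), so ΔE = (2² − 1²) π²ℏ²/(2mw²).
ΔE = 3 × π² / (2 × 1 × 0.892²) = 18.61.

ΔE = 18.6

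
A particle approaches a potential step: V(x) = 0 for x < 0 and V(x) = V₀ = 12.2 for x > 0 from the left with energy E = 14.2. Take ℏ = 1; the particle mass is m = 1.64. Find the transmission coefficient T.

T = 0.794

On each side the TISE gives plane waves with k = √(2m(E − V))/ℏ: k₁ = √(2·1.64·14.2) = 6.825, k₂ = √(2·1.64·2) = 2.561.
Matching ψ and ψ′ at x = 0 gives r = (k₁ − k₂)/(k₁ + k₂), so R = r² = 0.2063 and T = 1 − R = 0.7937.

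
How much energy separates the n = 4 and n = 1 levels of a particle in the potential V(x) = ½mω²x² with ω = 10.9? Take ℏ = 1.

ΔE = 32.7

E_n = ℏω(n + ½), so ΔE = (4 − 1) ℏω = 3 × 10.9 = 32.70.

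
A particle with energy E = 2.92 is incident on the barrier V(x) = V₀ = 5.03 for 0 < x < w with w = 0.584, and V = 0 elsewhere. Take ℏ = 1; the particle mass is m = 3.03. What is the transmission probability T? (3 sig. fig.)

Since E < V₀ the interior solution is evanescent with decay constant κ = √(2m(V₀ − E))/ℏ = 3.576.
κw = 2.088, sinh(κw) = 3.974.
Matching ψ, ψ′ at both faces gives T = [1 + V₀² sinh²(κw) / (4E(V₀ − E))]⁻¹ = 1/17.21 = 0.0581.

T = 0.0581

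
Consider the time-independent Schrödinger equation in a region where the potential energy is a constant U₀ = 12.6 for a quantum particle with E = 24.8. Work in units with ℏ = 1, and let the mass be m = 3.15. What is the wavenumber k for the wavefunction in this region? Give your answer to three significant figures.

k = 8.77

With E > U₀ the solution is oscillatory, ψ ∝ e^{±ikx} with k = √(2m(E − U₀))/ℏ.
k = √(2 × 3.15 × 12.2) = 8.767.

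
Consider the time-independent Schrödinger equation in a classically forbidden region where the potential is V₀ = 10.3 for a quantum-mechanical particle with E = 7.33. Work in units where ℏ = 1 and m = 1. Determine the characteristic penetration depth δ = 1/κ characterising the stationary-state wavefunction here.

δ = 0.410

Since E < V₀ the TISE in this region is ψ'' = κ²ψ with κ = √(2m(V₀ − E))/ℏ.
κ = √(2 × 1 × 2.97) = 2.437. The penetration depth is δ = 1/κ = 0.410.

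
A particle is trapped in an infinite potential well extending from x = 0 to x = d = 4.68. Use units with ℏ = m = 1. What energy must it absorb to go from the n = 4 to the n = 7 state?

ΔE = 7.44

E_n = n²π²ℏ²/(2md²), so ΔE = (7² − 4²) π²ℏ²/(2md²).
ΔE = 33 × π² / (2 × 1 × 4.68²) = 7.435.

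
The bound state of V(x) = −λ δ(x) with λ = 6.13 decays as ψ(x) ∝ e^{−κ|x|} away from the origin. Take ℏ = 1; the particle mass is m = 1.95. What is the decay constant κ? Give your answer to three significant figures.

κ = 12.0

Integrating the TISE across x = 0 gives the cusp condition ψ'(0⁺) − ψ'(0⁻) = −(2mλ/ℏ²)ψ(0).
With ψ ∝ e^{−κ|x|} this yields −2κ = −2mλ/ℏ², so κ = mλ/ℏ² = 11.95.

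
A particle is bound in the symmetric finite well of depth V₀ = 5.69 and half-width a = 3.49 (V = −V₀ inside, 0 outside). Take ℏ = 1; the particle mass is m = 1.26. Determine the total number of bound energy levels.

N = 9

The dimensionless depth is z₀ = a√(2mV₀)/ℏ = 3.49 × √(14.34) = 13.22.
A new bound state (alternating even/odd) appears each time z₀ passes a multiple of π/2, so N = ⌊2z₀/π⌋ + 1 = ⌊8.413⌋ + 1 = 9.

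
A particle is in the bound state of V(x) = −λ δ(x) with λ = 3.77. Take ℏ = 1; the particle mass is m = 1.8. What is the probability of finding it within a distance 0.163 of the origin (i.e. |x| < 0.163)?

The normalised bound state is ψ = √κ e^{−κ|x|} with κ = mλ/ℏ² = 6.786.
P(|x| < d) = ∫_{−d}^{d} κ e^{−2κ|x|} dx = 1 − e^{−2κd} = 1 − e^{−2.212} = 0.8905.

P = 0.891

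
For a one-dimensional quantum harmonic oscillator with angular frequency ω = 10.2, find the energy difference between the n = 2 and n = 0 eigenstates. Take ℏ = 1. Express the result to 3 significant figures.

ΔE = 20.4

E_n = ℏω(n + ½), so ΔE = (2 − 0) ℏω = 2 × 10.2 = 20.40.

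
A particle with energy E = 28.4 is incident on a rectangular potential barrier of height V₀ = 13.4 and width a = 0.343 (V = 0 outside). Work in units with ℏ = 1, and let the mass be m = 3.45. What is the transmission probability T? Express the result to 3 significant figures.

Above the barrier the interior wavenumber is k₂ = √(2m(E − V₀))/ℏ = 10.17, giving phase k₂a = 3.490.
T = [1 + V₀² sin²(k₂a) / (4E(E − V₀))]⁻¹ = 1/1.012 = 0.988.

T = 0.988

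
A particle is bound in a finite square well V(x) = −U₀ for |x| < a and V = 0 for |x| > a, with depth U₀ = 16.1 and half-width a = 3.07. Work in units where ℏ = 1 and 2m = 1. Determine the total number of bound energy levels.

N = 8

The dimensionless depth is z₀ = a√(2mU₀)/ℏ = 3.07 × √(16.10) = 12.32.
A new bound state (alternating even/odd) appears each time z₀ passes a multiple of π/2, so N = ⌊2z₀/π⌋ + 1 = ⌊7.842⌋ + 1 = 8.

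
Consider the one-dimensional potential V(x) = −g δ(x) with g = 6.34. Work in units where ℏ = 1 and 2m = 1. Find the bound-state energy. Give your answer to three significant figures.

The bound state is ψ(x) = √κ e^{−κ|x|}. The derivative jump ψ'(0⁺) − ψ'(0⁻) = −(2mg/ℏ²)ψ(0) fixes κ = mg/ℏ² = 3.170.
Then E = −ℏ²κ²/(2m) = −mg²/(2ℏ²) = -10.05.

E = -10.0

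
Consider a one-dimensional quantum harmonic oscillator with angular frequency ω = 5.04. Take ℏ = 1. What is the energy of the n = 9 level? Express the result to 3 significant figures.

E = 47.9

The oscillator eigenvalues are E_n = ℏω(n + ½), so E_9 = 5.04 × 9.5 = 47.88.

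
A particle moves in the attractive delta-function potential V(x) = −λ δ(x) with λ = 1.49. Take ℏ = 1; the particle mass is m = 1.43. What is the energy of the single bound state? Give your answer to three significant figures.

E = -1.59

The bound state is ψ(x) = √κ e^{−κ|x|}. The derivative jump ψ'(0⁺) − ψ'(0⁻) = −(2mλ/ℏ²)ψ(0) fixes κ = mλ/ℏ² = 2.131.
Then E = −ℏ²κ²/(2m) = −mλ²/(2ℏ²) = -1.587.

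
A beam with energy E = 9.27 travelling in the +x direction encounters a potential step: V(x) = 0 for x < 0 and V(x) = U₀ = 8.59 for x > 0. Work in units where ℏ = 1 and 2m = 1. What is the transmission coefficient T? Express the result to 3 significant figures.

T = 0.671

On each side the TISE gives plane waves with k = √(2m(E − V))/ℏ: k₁ = √(2·½·9.27) = 3.045, k₂ = √(2·½·0.68) = 0.8246.
Matching ψ and ψ′ at x = 0 gives r = (k₁ − k₂)/(k₁ + k₂), so R = r² = 0.3292 and T = 1 − R = 0.6708.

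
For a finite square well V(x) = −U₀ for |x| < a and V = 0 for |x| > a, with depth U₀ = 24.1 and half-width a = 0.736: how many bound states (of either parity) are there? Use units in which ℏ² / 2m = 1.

N = 3

Define the well-strength parameter z₀ = (a/ℏ)√(2mU₀) = 0.736 × √(2·0.5·24.1) = 3.613.
A new bound state (alternating even/odd) appears each time z₀ passes a multiple of π/2, so N = ⌊2z₀/π⌋ + 1 = ⌊2.300⌋ + 1 = 3.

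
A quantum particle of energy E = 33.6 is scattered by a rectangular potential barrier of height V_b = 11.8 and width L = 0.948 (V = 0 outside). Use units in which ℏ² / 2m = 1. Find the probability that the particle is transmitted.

T = 0.958

Above the barrier the interior wavenumber is k₂ = √(2m(E − V_b))/ℏ = 4.669, giving phase k₂L = 4.426.
Matching at both interfaces gives T⁻¹ = 1 + V_b² sin²(k₂L) / [4E(E − V_b)] = 1.044, hence T = 0.958.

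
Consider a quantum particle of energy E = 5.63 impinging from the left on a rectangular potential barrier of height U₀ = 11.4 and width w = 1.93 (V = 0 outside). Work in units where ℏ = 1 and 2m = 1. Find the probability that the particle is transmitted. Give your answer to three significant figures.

E < U₀: inside the barrier ψ ∝ e^{±κx} with κ = √(2m(U₀ − E))/ℏ = 2.402.
κw = 4.636, sinh(κw) = 51.56.
Matching ψ, ψ′ at both faces gives T = [1 + U₀² sinh²(κw) / (4E(U₀ − E))]⁻¹ = 1/2660 = 0.000376.

T = 0.000376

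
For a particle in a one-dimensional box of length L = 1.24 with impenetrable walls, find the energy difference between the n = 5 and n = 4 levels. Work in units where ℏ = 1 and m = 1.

E_n = n²π²ℏ²/(2mL²), so ΔE = (5² − 4²) π²ℏ²/(2mL²).
ΔE = 9 × π² / (2 × 1 × 1.24²) = 28.88.

ΔE = 28.9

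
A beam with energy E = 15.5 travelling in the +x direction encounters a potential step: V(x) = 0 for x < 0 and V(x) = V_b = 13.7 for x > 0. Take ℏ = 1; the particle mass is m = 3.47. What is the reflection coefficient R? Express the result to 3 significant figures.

The wavenumbers are k₁ = √(2mE)/ℏ = 10.37 on the left and k₂ = √(2m(E − V_b))/ℏ = 3.534 on the right.
Continuity of ψ and ψ′ at the step yields the reflection amplitude r = (k₁ − k₂)/(k₁ + k₂) = 0.4917; thus R = |r|² = 0.2417, T = 0.7583.

R = 0.242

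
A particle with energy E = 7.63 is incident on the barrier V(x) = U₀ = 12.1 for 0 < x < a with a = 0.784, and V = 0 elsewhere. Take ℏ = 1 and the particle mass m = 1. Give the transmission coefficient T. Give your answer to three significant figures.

T = 0.0338

Since E < U₀ the interior solution is evanescent with decay constant κ = √(2m(U₀ − E))/ℏ = 2.990.
κa = 2.344, sinh(κa) = 5.164.
Matching ψ, ψ′ at both faces gives T = [1 + U₀² sinh²(κa) / (4E(U₀ − E))]⁻¹ = 1/29.62 = 0.0338.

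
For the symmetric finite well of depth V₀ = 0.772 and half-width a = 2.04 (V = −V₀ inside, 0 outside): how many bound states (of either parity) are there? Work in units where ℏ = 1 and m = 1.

N = 2

Define the well-strength parameter z₀ = (a/ℏ)√(2mV₀) = 2.04 × √(2·1·0.772) = 2.535.
A new bound state (alternating even/odd) appears each time z₀ passes a multiple of π/2, so N = ⌊2z₀/π⌋ + 1 = ⌊1.614⌋ + 1 = 2.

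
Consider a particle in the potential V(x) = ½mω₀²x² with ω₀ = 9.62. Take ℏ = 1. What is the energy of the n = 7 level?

E = 72.2

The oscillator eigenvalues are E_n = ℏω₀(n + ½), so E_7 = 9.62 × 7.5 = 72.15.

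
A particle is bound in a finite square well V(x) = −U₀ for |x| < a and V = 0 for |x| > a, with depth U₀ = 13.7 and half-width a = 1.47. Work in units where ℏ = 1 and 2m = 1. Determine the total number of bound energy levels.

N = 4

The dimensionless depth is z₀ = a√(2mU₀)/ℏ = 1.47 × √(13.70) = 5.441.
A new bound state (alternating even/odd) appears each time z₀ passes a multiple of π/2, so N = ⌊2z₀/π⌋ + 1 = ⌊3.464⌋ + 1 = 4.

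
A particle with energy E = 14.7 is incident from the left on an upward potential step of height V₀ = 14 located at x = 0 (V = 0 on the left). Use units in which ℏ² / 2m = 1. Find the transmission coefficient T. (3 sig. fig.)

T = 0.588

The wavenumbers are k₁ = √(2mE)/ℏ = 3.834 on the left and k₂ = √(2m(E − V₀))/ℏ = 0.8367 on the right.
Matching ψ and ψ′ at x = 0 gives r = (k₁ − k₂)/(k₁ + k₂), so R = r² = 0.4118 and T = 1 − R = 0.5882.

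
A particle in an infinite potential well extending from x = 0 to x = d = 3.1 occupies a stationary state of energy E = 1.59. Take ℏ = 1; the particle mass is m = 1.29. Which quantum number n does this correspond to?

For an infinite well E_n = n²π²ℏ²/(2md²), so n = (d/πℏ)√(2mE).
n = (3.1/π) × √(2 × 1.29 × 1.59) = 1.999 → n = 2.

n = 2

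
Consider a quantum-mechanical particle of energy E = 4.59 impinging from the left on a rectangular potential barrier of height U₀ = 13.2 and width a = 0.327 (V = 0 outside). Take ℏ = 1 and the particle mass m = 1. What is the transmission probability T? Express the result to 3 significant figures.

T = 0.216

Since E < U₀ the interior solution is evanescent with decay constant κ = √(2m(U₀ − E))/ℏ = 4.150.
κa = 1.357, sinh(κa) = 1.813.
Matching ψ, ψ′ at both faces gives T = [1 + U₀² sinh²(κa) / (4E(U₀ − E))]⁻¹ = 1/4.625 = 0.216.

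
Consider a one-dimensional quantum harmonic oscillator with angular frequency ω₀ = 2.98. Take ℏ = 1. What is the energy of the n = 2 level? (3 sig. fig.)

Using E_n = (n + ½)ℏω₀: E_2 = 2.5 × 2.98 = 7.450.

E = 7.45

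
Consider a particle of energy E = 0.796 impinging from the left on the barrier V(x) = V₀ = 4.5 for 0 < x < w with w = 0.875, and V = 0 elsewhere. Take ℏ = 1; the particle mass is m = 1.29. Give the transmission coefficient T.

T = 0.0104

Since E < V₀ the interior solution is evanescent with decay constant κ = √(2m(V₀ − E))/ℏ = 3.091.
κw = 2.705, sinh(κw) = 7.443.
Matching ψ, ψ′ at both faces gives T = [1 + V₀² sinh²(κw) / (4E(V₀ − E))]⁻¹ = 1/96.12 = 0.0104.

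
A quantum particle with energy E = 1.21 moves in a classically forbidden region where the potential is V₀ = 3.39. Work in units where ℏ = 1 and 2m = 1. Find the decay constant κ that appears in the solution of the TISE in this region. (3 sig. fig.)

Since E < V₀ the TISE in this region is ψ'' = κ²ψ with κ = √(2m(V₀ − E))/ℏ.
κ = √(2 × 0.5 × 2.18) = 1.476.

κ = 1.48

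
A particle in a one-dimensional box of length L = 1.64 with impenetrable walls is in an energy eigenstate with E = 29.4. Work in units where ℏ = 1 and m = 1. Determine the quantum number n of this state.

For an infinite well E_n = n²π²ℏ²/(2mL²), so n = (L/πℏ)√(2mE).
n = (1.64/π) × √(2 × 1 × 29.4) = 4.003 → n = 4.

n = 4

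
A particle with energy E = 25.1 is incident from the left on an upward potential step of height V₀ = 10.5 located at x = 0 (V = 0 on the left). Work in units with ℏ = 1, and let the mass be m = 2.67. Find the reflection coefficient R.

On each side the TISE gives plane waves with k = √(2m(E − V))/ℏ: k₁ = √(2·2.67·25.1) = 11.58, k₂ = √(2·2.67·14.6) = 8.830.
Matching ψ and ψ′ at x = 0 gives r = (k₁ − k₂)/(k₁ + k₂), so R = r² = 0.01813 and T = 1 − R = 0.9819.

R = 0.0181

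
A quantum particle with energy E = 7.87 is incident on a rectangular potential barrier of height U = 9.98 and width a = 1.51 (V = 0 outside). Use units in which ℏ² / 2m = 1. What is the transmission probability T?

Since E < U the interior solution is evanescent with decay constant κ = √(2m(U − E))/ℏ = 1.453.
κa = 2.193, sinh(κa) = 4.427.
Matching ψ, ψ′ at both faces gives T = [1 + U² sinh²(κa) / (4E(U − E))]⁻¹ = 1/30.39 = 0.0329.

T = 0.0329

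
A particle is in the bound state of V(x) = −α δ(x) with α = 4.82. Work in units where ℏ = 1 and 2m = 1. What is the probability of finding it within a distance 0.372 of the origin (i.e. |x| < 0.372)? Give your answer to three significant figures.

P = 0.834

The normalised bound state is ψ = √κ e^{−κ|x|} with κ = mα/ℏ² = 2.410.
P(|x| < d) = ∫_{−d}^{d} κ e^{−2κ|x|} dx = 1 − e^{−2κd} = 1 − e^{−1.793} = 0.8335.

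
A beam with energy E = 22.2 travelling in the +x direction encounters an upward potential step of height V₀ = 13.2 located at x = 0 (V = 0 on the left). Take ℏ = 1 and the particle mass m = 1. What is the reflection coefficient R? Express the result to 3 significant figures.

The wavenumbers are k₁ = √(2mE)/ℏ = 6.663 on the left and k₂ = √(2m(E − V₀))/ℏ = 4.243 on the right.
Matching ψ and ψ′ at x = 0 gives r = (k₁ − k₂)/(k₁ + k₂), so R = r² = 0.04927 and T = 1 − R = 0.9507.

R = 0.0493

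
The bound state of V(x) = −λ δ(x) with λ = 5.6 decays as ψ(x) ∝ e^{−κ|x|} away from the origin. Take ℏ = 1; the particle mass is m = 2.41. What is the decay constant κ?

κ = 13.5

Integrating the TISE across x = 0 gives the cusp condition ψ'(0⁺) − ψ'(0⁻) = −(2mλ/ℏ²)ψ(0).
With ψ ∝ e^{−κ|x|} this yields −2κ = −2mλ/ℏ², so κ = mλ/ℏ² = 13.50.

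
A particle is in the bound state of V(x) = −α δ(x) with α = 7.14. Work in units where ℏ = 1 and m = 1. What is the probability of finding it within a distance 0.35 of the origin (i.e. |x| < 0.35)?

The normalised bound state is ψ = √κ e^{−κ|x|} with κ = mα/ℏ² = 7.140.
P(|x| < d) = ∫_{−d}^{d} κ e^{−2κ|x|} dx = 1 − e^{−2κd} = 1 − e^{−4.998} = 0.9932.

P = 0.993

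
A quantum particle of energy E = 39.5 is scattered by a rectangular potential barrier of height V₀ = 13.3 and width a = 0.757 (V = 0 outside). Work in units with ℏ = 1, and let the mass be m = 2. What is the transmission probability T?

E > V₀: inside the barrier k₂ = √(2m(E − V₀))/ℏ = 10.24, k₂a = 7.750.
T = [1 + V₀² sin²(k₂a) / (4E(E − V₀))]⁻¹ = 1/1.042 = 0.959.

T = 0.959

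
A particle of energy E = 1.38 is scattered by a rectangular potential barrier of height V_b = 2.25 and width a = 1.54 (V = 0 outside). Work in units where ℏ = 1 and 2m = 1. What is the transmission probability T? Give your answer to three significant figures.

T = 0.194

E < V_b: inside the barrier ψ ∝ e^{±κx} with κ = √(2m(V_b − E))/ℏ = 0.9327.
κa = 1.436, sinh(κa) = 1.984.
Matching ψ, ψ′ at both faces gives T = [1 + V_b² sinh²(κa) / (4E(V_b − E))]⁻¹ = 1/5.149 = 0.194.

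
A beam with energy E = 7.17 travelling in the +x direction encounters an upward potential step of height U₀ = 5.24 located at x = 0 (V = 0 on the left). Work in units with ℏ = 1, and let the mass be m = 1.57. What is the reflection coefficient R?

On each side the TISE gives plane waves with k = √(2m(E − V))/ℏ: k₁ = √(2·1.57·7.17) = 4.745, k₂ = √(2·1.57·1.93) = 2.462.
Continuity of ψ and ψ′ at the step yields the reflection amplitude r = (k₁ − k₂)/(k₁ + k₂) = 0.3168; thus R = |r|² = 0.1004, T = 0.8996.

R = 0.100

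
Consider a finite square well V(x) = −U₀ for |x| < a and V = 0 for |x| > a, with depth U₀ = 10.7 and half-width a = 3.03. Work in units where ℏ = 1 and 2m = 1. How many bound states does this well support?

N = 7

The dimensionless depth is z₀ = a√(2mU₀)/ℏ = 3.03 × √(10.70) = 9.911.
The even/odd transcendental equations gain one root per π/2 in z₀, giving N = 1 + ⌊2z₀/π⌋ = 1 + ⌊6.310⌋ = 7.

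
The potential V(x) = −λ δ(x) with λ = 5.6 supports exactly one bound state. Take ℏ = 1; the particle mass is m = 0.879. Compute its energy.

E = -13.8

The bound state is ψ(x) = √κ e^{−κ|x|}. The derivative jump ψ'(0⁺) − ψ'(0⁻) = −(2mλ/ℏ²)ψ(0) fixes κ = mλ/ℏ² = 4.922.
Then E = −ℏ²κ²/(2m) = −mλ²/(2ℏ²) = -13.78.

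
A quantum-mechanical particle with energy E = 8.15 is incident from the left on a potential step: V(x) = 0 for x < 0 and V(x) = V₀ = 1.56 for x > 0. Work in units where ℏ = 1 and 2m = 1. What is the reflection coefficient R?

R = 0.00282

The wavenumbers are k₁ = √(2mE)/ℏ = 2.855 on the left and k₂ = √(2m(E − V₀))/ℏ = 2.567 on the right.
Matching ψ and ψ′ at x = 0 gives r = (k₁ − k₂)/(k₁ + k₂), so R = r² = 0.002816 and T = 1 − R = 0.9972.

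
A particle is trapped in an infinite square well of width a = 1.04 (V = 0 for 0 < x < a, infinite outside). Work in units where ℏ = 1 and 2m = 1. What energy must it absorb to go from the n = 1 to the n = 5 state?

E_n = n²π²ℏ²/(2ma²), so ΔE = (5² − 1²) π²ℏ²/(2ma²).
ΔE = 24 × π² / (2 × 0.5 × 1.04²) = 219.0.

ΔE = 219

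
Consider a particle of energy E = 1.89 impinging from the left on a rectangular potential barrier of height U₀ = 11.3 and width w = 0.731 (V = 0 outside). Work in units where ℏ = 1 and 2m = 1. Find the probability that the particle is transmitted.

Since E < U₀ the interior solution is evanescent with decay constant κ = √(2m(U₀ − E))/ℏ = 3.068.
κw = 2.242, sinh(κw) = 4.655.
The exact tunnelling result is T⁻¹ = 1 + U₀² sinh²(κw) / [4E(U₀ − E)] = 39.89, so T = 0.0251.

T = 0.0251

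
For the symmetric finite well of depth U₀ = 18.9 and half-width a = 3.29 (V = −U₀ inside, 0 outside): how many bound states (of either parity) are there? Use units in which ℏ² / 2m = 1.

N = 10

Define the well-strength parameter z₀ = (a/ℏ)√(2mU₀) = 3.29 × √(2·0.5·18.9) = 14.30.
The even/odd transcendental equations gain one root per π/2 in z₀, giving N = 1 + ⌊2z₀/π⌋ = 1 + ⌊9.106⌋ = 10.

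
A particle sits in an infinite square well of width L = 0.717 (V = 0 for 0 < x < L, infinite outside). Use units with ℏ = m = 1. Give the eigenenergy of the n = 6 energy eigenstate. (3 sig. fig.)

The infinite-well eigenfunctions ψ_n = √(2/L) sin(nπx/L) vanish at both walls, giving E_n = n²π²ℏ²/(2mL²).
E_6 = 6² × π² / (2 × 1 × 0.717²) = 345.6.

E = 346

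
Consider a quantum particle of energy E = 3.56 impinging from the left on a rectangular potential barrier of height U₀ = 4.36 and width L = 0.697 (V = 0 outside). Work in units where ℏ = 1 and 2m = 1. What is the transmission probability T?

T = 0.576

Since E < U₀ the interior solution is evanescent with decay constant κ = √(2m(U₀ − E))/ℏ = 0.8944.
κL = 0.6234, sinh(κL) = 0.6646.
Matching ψ, ψ′ at both faces gives T = [1 + U₀² sinh²(κL) / (4E(U₀ − E))]⁻¹ = 1/1.737 = 0.576.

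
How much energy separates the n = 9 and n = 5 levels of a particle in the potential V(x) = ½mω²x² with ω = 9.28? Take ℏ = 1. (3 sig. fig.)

ΔE = 37.1

E_n = ℏω(n + ½), so ΔE = (9 − 5) ℏω = 4 × 9.28 = 37.12.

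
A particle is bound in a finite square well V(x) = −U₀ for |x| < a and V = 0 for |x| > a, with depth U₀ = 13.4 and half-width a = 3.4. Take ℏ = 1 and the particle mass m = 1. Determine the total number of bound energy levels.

Define the well-strength parameter z₀ = (a/ℏ)√(2mU₀) = 3.4 × √(2·1·13.4) = 17.60.
A new bound state (alternating even/odd) appears each time z₀ passes a multiple of π/2, so N = ⌊2z₀/π⌋ + 1 = ⌊11.21⌋ + 1 = 12.

N = 12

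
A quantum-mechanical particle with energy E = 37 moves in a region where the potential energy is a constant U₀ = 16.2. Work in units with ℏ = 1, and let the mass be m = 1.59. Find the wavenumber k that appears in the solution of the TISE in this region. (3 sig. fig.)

With E > U₀ the solution is oscillatory, ψ ∝ e^{±ikx} with k = √(2m(E − U₀))/ℏ.
k = √(2 × 1.59 × 20.8) = 8.133.

k = 8.13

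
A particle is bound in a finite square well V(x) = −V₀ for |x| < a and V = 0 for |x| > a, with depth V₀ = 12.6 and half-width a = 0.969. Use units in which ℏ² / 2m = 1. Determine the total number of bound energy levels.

N = 3

The dimensionless depth is z₀ = a√(2mV₀)/ℏ = 0.969 × √(12.60) = 3.440.
The even/odd transcendental equations gain one root per π/2 in z₀, giving N = 1 + ⌊2z₀/π⌋ = 1 + ⌊2.190⌋ = 3.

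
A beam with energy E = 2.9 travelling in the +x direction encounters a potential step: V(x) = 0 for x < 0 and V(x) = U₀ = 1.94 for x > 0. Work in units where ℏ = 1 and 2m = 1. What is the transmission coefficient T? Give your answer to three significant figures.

On each side the TISE gives plane waves with k = √(2m(E − V))/ℏ: k₁ = √(2·½·2.9) = 1.703, k₂ = √(2·½·0.96) = 0.9798.
Continuity of ψ and ψ′ at the step yields the reflection amplitude r = (k₁ − k₂)/(k₁ + k₂) = 0.2696; thus R = |r|² = 0.07266, T = 0.9273.

T = 0.927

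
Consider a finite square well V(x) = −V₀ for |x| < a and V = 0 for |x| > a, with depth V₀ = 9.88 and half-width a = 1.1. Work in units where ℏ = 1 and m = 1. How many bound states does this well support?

Define the well-strength parameter z₀ = (a/ℏ)√(2mV₀) = 1.1 × √(2·1·9.88) = 4.890.
The even/odd transcendental equations gain one root per π/2 in z₀, giving N = 1 + ⌊2z₀/π⌋ = 1 + ⌊3.113⌋ = 4.

N = 4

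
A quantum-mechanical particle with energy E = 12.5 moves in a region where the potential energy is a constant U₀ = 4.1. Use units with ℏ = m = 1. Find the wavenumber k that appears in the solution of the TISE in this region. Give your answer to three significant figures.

With E > U₀ the solution is oscillatory, ψ ∝ e^{±ikx} with k = √(2m(E − U₀))/ℏ.
k = √(2 × 1 × 8.4) = 4.099.

k = 4.10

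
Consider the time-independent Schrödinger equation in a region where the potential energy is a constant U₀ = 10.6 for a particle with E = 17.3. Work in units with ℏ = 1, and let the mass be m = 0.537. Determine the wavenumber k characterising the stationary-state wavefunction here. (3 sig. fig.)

With E > U₀ the solution is oscillatory, ψ ∝ e^{±ikx} with k = √(2m(E − U₀))/ℏ.
k = √(2 × 0.537 × 6.7) = 2.682.

k = 2.68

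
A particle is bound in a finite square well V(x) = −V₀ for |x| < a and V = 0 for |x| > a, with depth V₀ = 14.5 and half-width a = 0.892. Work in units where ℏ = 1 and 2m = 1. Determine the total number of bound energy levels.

The dimensionless depth is z₀ = a√(2mV₀)/ℏ = 0.892 × √(14.50) = 3.397.
A new bound state (alternating even/odd) appears each time z₀ passes a multiple of π/2, so N = ⌊2z₀/π⌋ + 1 = ⌊2.162⌋ + 1 = 3.

N = 3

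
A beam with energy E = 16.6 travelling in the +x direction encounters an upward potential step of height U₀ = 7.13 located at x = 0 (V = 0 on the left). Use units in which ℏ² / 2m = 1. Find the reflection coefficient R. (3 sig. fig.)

R = 0.0194

On each side the TISE gives plane waves with k = √(2m(E − V))/ℏ: k₁ = √(2·½·16.6) = 4.074, k₂ = √(2·½·9.47) = 3.077.
Matching ψ and ψ′ at x = 0 gives r = (k₁ − k₂)/(k₁ + k₂), so R = r² = 0.01943 and T = 1 − R = 0.9806.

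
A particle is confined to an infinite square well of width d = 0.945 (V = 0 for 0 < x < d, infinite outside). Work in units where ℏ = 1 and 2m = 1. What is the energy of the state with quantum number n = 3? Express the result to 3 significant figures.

Requiring ψ(0) = ψ(d) = 0 quantises k = nπ/d, hence E_n = ℏ²k²/2m = n²π²ℏ²/(2md²).
E_3 = 3² × π² / (2 × 0.5 × 0.945²) = 99.47.

E = 99.5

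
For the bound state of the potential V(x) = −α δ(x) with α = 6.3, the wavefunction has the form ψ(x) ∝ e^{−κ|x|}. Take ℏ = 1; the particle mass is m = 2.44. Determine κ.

Integrate −(ℏ²/2m)ψ'' − αδ(x)ψ = Eψ from −ε to +ε: the ψ'' term gives ψ'(0⁺) − ψ'(0⁻) and the δ term gives −(2mα/ℏ²)ψ(0).
With ψ ∝ e^{−κ|x|} this yields −2κ = −2mα/ℏ², so κ = mα/ℏ² = 15.37.

κ = 15.4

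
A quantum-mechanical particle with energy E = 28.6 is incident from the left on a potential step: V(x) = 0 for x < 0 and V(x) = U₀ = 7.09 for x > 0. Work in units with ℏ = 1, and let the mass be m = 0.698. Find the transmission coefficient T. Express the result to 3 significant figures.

T = 0.995

On each side the TISE gives plane waves with k = √(2m(E − V))/ℏ: k₁ = √(2·0.698·28.6) = 6.319, k₂ = √(2·0.698·21.51) = 5.480.
Matching ψ and ψ′ at x = 0 gives r = (k₁ − k₂)/(k₁ + k₂), so R = r² = 0.005055 and T = 1 − R = 0.9949.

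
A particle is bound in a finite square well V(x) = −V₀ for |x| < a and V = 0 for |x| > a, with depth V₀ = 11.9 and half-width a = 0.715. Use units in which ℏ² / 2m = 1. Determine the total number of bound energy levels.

Define the well-strength parameter z₀ = (a/ℏ)√(2mV₀) = 0.715 × √(2·0.5·11.9) = 2.466.
The even/odd transcendental equations gain one root per π/2 in z₀, giving N = 1 + ⌊2z₀/π⌋ = 1 + ⌊1.570⌋ = 2.

N = 2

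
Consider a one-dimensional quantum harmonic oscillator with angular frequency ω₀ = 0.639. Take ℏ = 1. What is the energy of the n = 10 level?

E = 6.71

The oscillator eigenvalues are E_n = ℏω₀(n + ½), so E_10 = 0.639 × 10.5 = 6.710.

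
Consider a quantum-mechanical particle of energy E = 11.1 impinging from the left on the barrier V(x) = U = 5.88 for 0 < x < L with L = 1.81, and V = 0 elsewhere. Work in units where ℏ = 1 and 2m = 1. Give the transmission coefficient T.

T = 0.905

E > U: inside the barrier k₂ = √(2m(E − U))/ℏ = 2.285, k₂L = 4.135.
T = [1 + U² sin²(k₂L) / (4E(E − U))]⁻¹ = 1/1.105 = 0.905.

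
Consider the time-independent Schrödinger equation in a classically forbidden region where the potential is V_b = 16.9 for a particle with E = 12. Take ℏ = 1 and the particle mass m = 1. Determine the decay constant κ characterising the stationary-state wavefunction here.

κ = 3.13

Since E < V_b the TISE in this region is ψ'' = κ²ψ with κ = √(2m(V_b − E))/ℏ.
κ = √(2 × 1 × 4.9) = 3.130.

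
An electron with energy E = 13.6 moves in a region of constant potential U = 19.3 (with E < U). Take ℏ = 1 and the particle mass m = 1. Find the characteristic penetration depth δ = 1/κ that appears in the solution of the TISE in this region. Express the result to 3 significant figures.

δ = 0.296

Since E < U the TISE in this region is ψ'' = κ²ψ with κ = √(2m(U − E))/ℏ.
κ = √(2 × 1 × 5.7) = 3.376. The penetration depth is δ = 1/κ = 0.296.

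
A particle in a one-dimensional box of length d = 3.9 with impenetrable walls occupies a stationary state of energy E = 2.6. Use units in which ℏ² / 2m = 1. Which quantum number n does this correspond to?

n = 2

For an infinite well E_n = n²π²ℏ²/(2md²), so n = (d/πℏ)√(2mE).
n = (3.9/π) × √(2 × 0.5 × 2.6) = 2.002 → n = 2.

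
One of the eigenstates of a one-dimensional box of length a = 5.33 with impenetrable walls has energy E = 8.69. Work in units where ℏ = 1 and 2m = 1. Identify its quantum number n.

From E_n = n²π²ℏ²/(2ma²) invert to n = √(2ma²E)/(πℏ).
n = (5.33/π) × √(2 × 0.5 × 8.69) = 5.001 → n = 5.

n = 5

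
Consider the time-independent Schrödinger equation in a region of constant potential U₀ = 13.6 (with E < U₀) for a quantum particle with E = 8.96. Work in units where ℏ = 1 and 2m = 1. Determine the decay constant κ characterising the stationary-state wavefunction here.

κ = 2.15

Since E < U₀ the TISE in this region is ψ'' = κ²ψ with κ = √(2m(U₀ − E))/ℏ.
κ = √(2 × 0.5 × 4.64) = 2.154.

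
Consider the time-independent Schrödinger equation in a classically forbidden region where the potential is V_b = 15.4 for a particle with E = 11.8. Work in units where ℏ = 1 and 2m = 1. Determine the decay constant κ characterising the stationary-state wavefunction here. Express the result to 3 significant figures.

κ = 1.90

Since E < V_b the TISE in this region is ψ'' = κ²ψ with κ = √(2m(V_b − E))/ℏ.
κ = √(2 × 0.5 × 3.6) = 1.897.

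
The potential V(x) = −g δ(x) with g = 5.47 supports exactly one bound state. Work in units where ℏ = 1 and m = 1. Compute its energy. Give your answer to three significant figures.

E = -15.0

The bound state is ψ(x) = √κ e^{−κ|x|}. The derivative jump ψ'(0⁺) − ψ'(0⁻) = −(2mg/ℏ²)ψ(0) fixes κ = mg/ℏ² = 5.470.
Then E = −ℏ²κ²/(2m) = −mg²/(2ℏ²) = -14.96.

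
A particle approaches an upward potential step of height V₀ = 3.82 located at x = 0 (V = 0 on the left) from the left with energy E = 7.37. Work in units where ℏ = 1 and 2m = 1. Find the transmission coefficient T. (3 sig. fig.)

On each side the TISE gives plane waves with k = √(2m(E − V))/ℏ: k₁ = √(2·½·7.37) = 2.715, k₂ = √(2·½·3.55) = 1.884.
Matching ψ and ψ′ at x = 0 gives r = (k₁ − k₂)/(k₁ + k₂), so R = r² = 0.03262 and T = 1 − R = 0.9674.

T = 0.967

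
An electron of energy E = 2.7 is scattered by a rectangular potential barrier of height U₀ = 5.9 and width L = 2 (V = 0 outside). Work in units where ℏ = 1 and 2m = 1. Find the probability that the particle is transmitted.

T = 0.00310

E < U₀: inside the barrier ψ ∝ e^{±κx} with κ = √(2m(U₀ − E))/ℏ = 1.789.
κL = 3.578, sinh(κL) = 17.88.
Matching ψ, ψ′ at both faces gives T = [1 + U₀² sinh²(κL) / (4E(U₀ − E))]⁻¹ = 1/323.1 = 0.00310.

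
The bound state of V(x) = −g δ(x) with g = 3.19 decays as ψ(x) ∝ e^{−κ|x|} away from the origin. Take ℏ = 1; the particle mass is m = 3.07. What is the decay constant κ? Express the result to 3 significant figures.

κ = 9.79

Integrate −(ℏ²/2m)ψ'' − gδ(x)ψ = Eψ from −ε to +ε: the ψ'' term gives ψ'(0⁺) − ψ'(0⁻) and the δ term gives −(2mg/ℏ²)ψ(0).
With ψ ∝ e^{−κ|x|} this yields −2κ = −2mg/ℏ², so κ = mg/ℏ² = 9.793.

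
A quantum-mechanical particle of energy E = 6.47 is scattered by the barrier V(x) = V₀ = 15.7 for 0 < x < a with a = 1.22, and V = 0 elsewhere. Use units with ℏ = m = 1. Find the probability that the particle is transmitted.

E < V₀: inside the barrier ψ ∝ e^{±κx} with κ = √(2m(V₀ − E))/ℏ = 4.297.
κa = 5.242, sinh(κa) = 94.50.
The exact tunnelling result is T⁻¹ = 1 + V₀² sinh²(κa) / [4E(V₀ − E)] = 9215, so T = 0.000109.

T = 0.000109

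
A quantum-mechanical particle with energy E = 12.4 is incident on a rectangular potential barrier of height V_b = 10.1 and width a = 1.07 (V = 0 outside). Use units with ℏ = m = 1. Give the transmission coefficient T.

T = 0.666

E > V_b: inside the barrier k₂ = √(2m(E − V_b))/ℏ = 2.145, k₂a = 2.295.
Matching at both interfaces gives T⁻¹ = 1 + V_b² sin²(k₂a) / [4E(E − V_b)] = 1.502, hence T = 0.666.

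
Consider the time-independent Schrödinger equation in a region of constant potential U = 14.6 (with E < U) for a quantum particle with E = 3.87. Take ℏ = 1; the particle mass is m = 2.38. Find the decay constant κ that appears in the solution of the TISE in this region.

κ = 7.15

Since E < U the TISE in this region is ψ'' = κ²ψ with κ = √(2m(U − E))/ℏ.
κ = √(2 × 2.38 × 10.73) = 7.147.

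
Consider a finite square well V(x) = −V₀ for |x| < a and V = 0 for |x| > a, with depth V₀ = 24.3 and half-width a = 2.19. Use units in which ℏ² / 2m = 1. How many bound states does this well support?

Define the well-strength parameter z₀ = (a/ℏ)√(2mV₀) = 2.19 × √(2·0.5·24.3) = 10.80.
A new bound state (alternating even/odd) appears each time z₀ passes a multiple of π/2, so N = ⌊2z₀/π⌋ + 1 = ⌊6.873⌋ + 1 = 7.

N = 7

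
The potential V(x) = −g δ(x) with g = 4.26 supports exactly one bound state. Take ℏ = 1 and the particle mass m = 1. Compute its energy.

E = -9.07

For x ≠ 0 the bound state is ψ ∝ e^{−κ|x|}; integrating the TISE across the delta gives the cusp condition 2κ = 2mg/ℏ², so κ = 4.260.
Then E = −ℏ²κ²/(2m) = −mg²/(2ℏ²) = -9.074.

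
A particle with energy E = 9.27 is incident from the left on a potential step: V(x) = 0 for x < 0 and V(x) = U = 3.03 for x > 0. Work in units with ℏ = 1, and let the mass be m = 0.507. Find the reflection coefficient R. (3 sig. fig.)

The wavenumbers are k₁ = √(2mE)/ℏ = 3.066 on the left and k₂ = √(2m(E − U))/ℏ = 2.515 on the right.
Matching ψ and ψ′ at x = 0 gives r = (k₁ − k₂)/(k₁ + k₂), so R = r² = 0.009728 and T = 1 − R = 0.9903.

R = 0.00973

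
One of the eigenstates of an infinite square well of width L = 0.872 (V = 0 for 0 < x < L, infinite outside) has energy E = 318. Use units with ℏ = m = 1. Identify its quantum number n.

From E_n = n²π²ℏ²/(2mL²) invert to n = √(2mL²E)/(πℏ).
n = (0.872/π) × √(2 × 1 × 318) = 7.000 → n = 7.

n = 7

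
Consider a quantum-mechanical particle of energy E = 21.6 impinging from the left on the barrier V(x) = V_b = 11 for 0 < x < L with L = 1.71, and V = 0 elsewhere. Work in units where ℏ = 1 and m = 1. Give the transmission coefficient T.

E > V_b: inside the barrier k₂ = √(2m(E − V_b))/ℏ = 4.604, k₂L = 7.873.
Matching at both interfaces gives T⁻¹ = 1 + V_b² sin²(k₂L) / [4E(E − V_b)] = 1.132, hence T = 0.883.

T = 0.883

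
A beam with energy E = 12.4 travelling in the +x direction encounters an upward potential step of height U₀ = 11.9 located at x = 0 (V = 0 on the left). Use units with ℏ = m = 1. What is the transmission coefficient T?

T = 0.557

The wavenumbers are k₁ = √(2mE)/ℏ = 4.980 on the left and k₂ = √(2m(E − U₀))/ℏ = 1.000 on the right.
Matching ψ and ψ′ at x = 0 gives r = (k₁ − k₂)/(k₁ + k₂), so R = r² = 0.4430 and T = 1 − R = 0.5570.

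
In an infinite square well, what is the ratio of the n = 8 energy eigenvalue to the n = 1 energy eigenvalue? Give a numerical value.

E_n = n²π²ℏ²/(2mL²) so the ratio is n₂²/n₁² = 64/1 = 64.

64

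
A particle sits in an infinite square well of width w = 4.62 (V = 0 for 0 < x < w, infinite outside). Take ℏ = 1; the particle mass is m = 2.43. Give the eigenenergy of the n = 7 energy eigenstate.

The infinite-well eigenfunctions ψ_n = √(2/w) sin(nπx/w) vanish at both walls, giving E_n = n²π²ℏ²/(2mw²).
E_7 = 7² × π² / (2 × 2.43 × 4.62²) = 4.662.

E = 4.66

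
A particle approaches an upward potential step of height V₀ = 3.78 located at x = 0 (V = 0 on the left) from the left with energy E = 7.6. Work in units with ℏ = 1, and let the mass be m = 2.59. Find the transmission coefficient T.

The wavenumbers are k₁ = √(2mE)/ℏ = 6.274 on the left and k₂ = √(2m(E − V₀))/ℏ = 4.448 on the right.
Continuity of ψ and ψ′ at the step yields the reflection amplitude r = (k₁ − k₂)/(k₁ + k₂) = 0.1703; thus R = |r|² = 0.02900, T = 0.9710.

T = 0.971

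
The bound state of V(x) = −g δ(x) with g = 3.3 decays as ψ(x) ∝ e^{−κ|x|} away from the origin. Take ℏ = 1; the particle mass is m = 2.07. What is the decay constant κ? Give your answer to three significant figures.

κ = 6.83

Integrating the TISE across x = 0 gives the cusp condition ψ'(0⁺) − ψ'(0⁻) = −(2mg/ℏ²)ψ(0).
With ψ ∝ e^{−κ|x|} this yields −2κ = −2mg/ℏ², so κ = mg/ℏ² = 6.831.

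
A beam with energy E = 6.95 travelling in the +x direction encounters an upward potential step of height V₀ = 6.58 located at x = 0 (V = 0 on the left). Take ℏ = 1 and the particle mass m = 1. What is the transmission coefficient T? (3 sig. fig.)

T = 0.609

On each side the TISE gives plane waves with k = √(2m(E − V))/ℏ: k₁ = √(2·1·6.95) = 3.728, k₂ = √(2·1·0.37) = 0.8602.
Matching ψ and ψ′ at x = 0 gives r = (k₁ − k₂)/(k₁ + k₂), so R = r² = 0.3907 and T = 1 − R = 0.6093.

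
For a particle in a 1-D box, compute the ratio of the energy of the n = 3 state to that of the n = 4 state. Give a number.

0.5625

E_n = n²π²ℏ²/(2mL²) so the ratio is n₂²/n₁² = 9/16 = 0.5625.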